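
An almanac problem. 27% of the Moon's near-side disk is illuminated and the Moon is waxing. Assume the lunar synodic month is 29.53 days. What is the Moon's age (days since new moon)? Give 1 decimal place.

5.1 days

cos θ = 1 − 2f = 0.460, giving a principal value of 62.6°.
The Moon is waxing (0°–180°), so θ = 62.6° directly.
At 360°/29.53 d per day, 62.6° corresponds to 5.14 days.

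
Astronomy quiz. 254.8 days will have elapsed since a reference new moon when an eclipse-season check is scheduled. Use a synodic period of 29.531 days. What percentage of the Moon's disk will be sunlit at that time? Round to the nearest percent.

254.8 d spans 8 complete synodic months (8 × 29.531 = 236.25 d) plus 18.55 d.
Elongation θ = 360° × 18.55/29.531 ≈ 226.2°.
With cos θ = (-0.693), the lit fraction is (1 − (-0.693))/2 ≈ 0.846, so 85%.

85%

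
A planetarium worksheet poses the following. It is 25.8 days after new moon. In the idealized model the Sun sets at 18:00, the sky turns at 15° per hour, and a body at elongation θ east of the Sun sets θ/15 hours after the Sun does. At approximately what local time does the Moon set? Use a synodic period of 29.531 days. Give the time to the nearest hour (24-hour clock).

15:00

The Moon has covered 25.8/29.531 of its cycle, so θ ≈ 360° × 25.8/29.531 = 314.5°.
The Moon trails the Sun by θ/15 = 314.5/15 ≈ 20.97 hours.
18:00 + 20.97 h ≈ 14:58 → 15:00 to the nearest hour.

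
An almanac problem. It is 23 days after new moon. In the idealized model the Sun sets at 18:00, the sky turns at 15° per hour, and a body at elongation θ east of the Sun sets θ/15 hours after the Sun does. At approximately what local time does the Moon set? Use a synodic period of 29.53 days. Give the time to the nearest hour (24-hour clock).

The Moon has covered 23/29.53 of its cycle, so θ ≈ 360° × 23/29.53 = 280.4°.
The Moon trails the Sun by θ/15 = 280.4/15 ≈ 18.69 hours.
18:00 + 18.69 h ≈ 12:42 → 13:00 to the nearest hour.

13:00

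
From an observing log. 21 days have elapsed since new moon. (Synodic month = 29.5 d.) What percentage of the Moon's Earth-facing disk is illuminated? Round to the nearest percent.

62%

Elongation θ = 360° × 21/29.5 ≈ 256.3°.
Illuminated fraction = (1 − cos 256.3°)/2 = (1 − (-0.237))/2 ≈ 0.619, so 62%.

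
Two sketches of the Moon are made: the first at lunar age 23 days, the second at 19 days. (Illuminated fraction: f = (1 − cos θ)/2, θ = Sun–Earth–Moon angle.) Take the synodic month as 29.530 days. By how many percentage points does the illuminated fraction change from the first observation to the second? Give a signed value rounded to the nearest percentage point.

θ₁ = 360° × 23/29.530 = 280.4°, f₁ = (1 − cos θ₁)/2 = 0.410.
θ₂ = 360° × 19/29.530 = 231.6°, f₂ = (1 − cos θ₂)/2 = 0.810.
Change = f₂ − f₁ = +0.401 → +40 percentage points.

+40 pp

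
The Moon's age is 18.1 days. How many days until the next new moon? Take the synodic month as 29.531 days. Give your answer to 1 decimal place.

The next new moon completes the synodic month: 29.531 − 18.1 = 11.431 days.

11.4 days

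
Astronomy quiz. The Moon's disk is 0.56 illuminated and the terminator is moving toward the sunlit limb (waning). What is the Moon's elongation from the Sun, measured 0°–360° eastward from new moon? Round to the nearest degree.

Invert f = (1 − cos θ)/2 to get cos θ = 1 − 2(0.56) = -0.120, hence θ₀ = arccos -0.120 = 96.9°.
A waning Moon lies in 180°–360°, so θ = 360° − 96.9° = 263.1°.

263°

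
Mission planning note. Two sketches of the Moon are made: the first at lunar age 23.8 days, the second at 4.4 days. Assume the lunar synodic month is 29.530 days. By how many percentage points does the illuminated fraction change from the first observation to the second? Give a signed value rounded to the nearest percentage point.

θ₁ = 360° × 23.8/29.530 = 290.1°, f₁ = (1 − cos θ₁)/2 = 0.328.
θ₂ = 360° × 4.4/29.530 = 53.6°, f₂ = (1 − cos θ₂)/2 = 0.204.
Change = f₂ − f₁ = -0.124 → -12 percentage points.

-12 percentage points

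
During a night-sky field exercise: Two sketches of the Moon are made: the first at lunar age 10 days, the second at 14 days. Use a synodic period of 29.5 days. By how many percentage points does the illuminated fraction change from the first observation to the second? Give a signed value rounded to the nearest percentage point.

+23 pp

First observation: θ = 360°·10/29.5 = 122.0°, so f = 0.765.
Second observation: θ = 170.8°, f = 0.994.
Δf = 0.994 − 0.765 = +0.228, i.e. +23 pp.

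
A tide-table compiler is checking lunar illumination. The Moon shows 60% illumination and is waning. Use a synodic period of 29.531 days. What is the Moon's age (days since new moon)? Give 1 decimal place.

cos θ = 1 − 2f = -0.200, giving a principal value of 101.5°.
Waning ⇒ past full, so θ = 360° − 101.5° = 258.5°.
Age = 29.531 × 258.5°/360° ≈ 21.20 days.

21.2 days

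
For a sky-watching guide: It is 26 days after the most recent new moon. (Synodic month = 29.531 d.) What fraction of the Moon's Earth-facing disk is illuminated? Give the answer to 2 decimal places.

Elongation θ = 360° × 26/29.531 ≈ 317.0°.
With cos θ = 0.731, the lit fraction is (1 − 0.731)/2 ≈ 0.135.

0.13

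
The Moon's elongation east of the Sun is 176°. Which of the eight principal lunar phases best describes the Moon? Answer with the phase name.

full moon

The full moon sector spans roughly 158°–202°; 176° falls inside it.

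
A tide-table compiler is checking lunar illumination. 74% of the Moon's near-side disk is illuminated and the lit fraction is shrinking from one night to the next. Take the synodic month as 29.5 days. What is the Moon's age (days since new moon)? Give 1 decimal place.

19.8 days

cos θ = 1 − 2f = -0.480, giving a principal value of 118.7°.
Since the Moon is past full (waning), take the reflex angle: θ = 360° − 118.7° = 241.3°.
At 360°/29.5 d per day, 241.3° corresponds to 19.77 days.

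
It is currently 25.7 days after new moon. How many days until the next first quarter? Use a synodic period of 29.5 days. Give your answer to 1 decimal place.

11.2 days

First quarter is 0.25 of the way through the cycle: age 0.25 × 29.5 = 7.375 d.
Already past this cycle's first quarter; the next is at 7.375 + 29.5 = 36.875 d, so 36.875 − 25.7 = 11.175 days.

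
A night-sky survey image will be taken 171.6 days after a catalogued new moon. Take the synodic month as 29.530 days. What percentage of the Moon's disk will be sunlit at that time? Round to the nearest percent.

Reduce mod P: 171.6 − 5×29.530 = 23.95 d into the current lunation.
The Moon has covered 23.95/29.530 of its cycle, so θ ≈ 360° × 23.95/29.530 = 292.0°.
With cos θ = 0.374, the lit fraction is (1 − 0.374)/2 ≈ 0.313, so 31%.

31%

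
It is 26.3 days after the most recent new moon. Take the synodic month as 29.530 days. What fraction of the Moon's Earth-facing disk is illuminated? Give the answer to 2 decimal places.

0.11

Phase angle: θ = 360°·(26.3 d)/(29.530 d) = 320.6°.
cos 320.6° = 0.773, so f = (1 − 0.773)/2 = 0.114.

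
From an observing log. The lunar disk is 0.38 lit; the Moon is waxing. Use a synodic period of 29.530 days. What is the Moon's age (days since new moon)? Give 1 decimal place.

6.2 days

Invert f = (1 − cos θ)/2 to get cos θ = 1 − 2(0.38) = 0.240, hence θ₀ = arccos 0.240 = 76.1°.
Waxing ⇒ before full, so θ = 76.1°.
That fraction of the synodic month is 76.1/360 × 29.530 d ≈ 6.24 d.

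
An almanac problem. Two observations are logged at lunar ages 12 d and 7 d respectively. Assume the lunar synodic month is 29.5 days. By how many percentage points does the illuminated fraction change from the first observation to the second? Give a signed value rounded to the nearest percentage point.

-46 pp

θ₁ = 360° × 12/29.5 = 146.4°, f₁ = (1 − cos θ₁)/2 = 0.917.
θ₂ = 360° × 7/29.5 = 85.4°, f₂ = (1 − cos θ₂)/2 = 0.460.
Change = f₂ − f₁ = -0.457 → -46 percentage points.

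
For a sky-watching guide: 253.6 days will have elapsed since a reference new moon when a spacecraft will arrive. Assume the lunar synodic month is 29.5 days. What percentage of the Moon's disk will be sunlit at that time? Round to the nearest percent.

91%

Reduce mod P: 253.6 − 8×29.5 = 17.60 d into the current lunation.
Phase angle: θ = 360°·(17.60 d)/(29.5 d) = 214.8°.
With cos θ = (-0.821), the lit fraction is (1 − (-0.821))/2 ≈ 0.911, so 91%.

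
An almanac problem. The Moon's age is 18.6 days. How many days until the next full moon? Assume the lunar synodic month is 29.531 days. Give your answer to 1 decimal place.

Full moon occurs at elongation 180°, i.e. at age 29.531 × 180/360 = 14.765 d.
Already past this cycle's full moon; the next is at 14.765 + 29.531 = 44.296 d, so 44.296 − 18.6 = 25.696 days.

25.7 days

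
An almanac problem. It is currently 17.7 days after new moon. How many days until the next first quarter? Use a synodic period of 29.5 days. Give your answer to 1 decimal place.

19.2 days

First quarter is 0.25 of the way through the cycle: age 0.25 × 29.5 = 7.375 d.
This lunation's first quarter (7.375 d) has passed, so add one period: 36.875 − 17.7 = 19.175 days.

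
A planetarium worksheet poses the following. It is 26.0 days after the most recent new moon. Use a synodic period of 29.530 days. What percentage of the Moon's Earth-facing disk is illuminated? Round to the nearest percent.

13%

Phase angle: θ = 360°·(26.0 d)/(29.530 d) = 317.0°.
With cos θ = 0.731, the lit fraction is (1 − 0.731)/2 ≈ 0.135, so 13%.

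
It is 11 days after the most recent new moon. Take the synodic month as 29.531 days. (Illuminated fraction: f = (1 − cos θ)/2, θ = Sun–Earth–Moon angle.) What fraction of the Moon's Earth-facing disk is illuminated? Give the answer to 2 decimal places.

0.85

Phase angle: θ = 360°·(11 d)/(29.531 d) = 134.1°.
cos 134.1° = (-0.696), so f = (1 − (-0.696))/2 = 0.848.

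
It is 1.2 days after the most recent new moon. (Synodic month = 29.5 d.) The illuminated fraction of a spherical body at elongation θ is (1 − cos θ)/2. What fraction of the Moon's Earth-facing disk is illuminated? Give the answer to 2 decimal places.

0.02

Elongation θ = 360° × 1.2/29.5 ≈ 14.6°.
cos 14.6° = 0.968, so f = (1 − 0.968)/2 = 0.016.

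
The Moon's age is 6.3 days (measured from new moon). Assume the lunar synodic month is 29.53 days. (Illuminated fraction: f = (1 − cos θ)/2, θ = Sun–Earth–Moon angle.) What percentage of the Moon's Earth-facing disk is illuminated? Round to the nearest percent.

Elongation θ = 360° × 6.3/29.53 ≈ 76.8°.
cos 76.8° = 0.228, so f = (1 − 0.228)/2 = 0.386, so 39%.

39%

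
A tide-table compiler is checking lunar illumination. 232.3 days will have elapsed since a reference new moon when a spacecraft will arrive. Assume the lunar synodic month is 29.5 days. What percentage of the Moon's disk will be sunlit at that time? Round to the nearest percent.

15%

Reduce mod P: 232.3 − 7×29.5 = 25.80 d into the current lunation.
The Moon has covered 25.80/29.5 of its cycle, so θ ≈ 360° × 25.80/29.5 = 314.8°.
cos 314.8° = 0.705, so f = (1 − 0.705)/2 = 0.147, so 15%.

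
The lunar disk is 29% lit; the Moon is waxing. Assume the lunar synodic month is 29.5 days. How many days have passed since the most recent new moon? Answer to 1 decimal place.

5.3 days

cos θ = 1 − 2f = 0.420, giving a principal value of 65.2°.
Waxing ⇒ before full, so θ = 65.2°.
That fraction of the synodic month is 65.2/360 × 29.5 d ≈ 5.34 d.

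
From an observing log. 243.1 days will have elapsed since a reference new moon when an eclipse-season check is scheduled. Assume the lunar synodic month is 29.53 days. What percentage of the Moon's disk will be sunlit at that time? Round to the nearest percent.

Reduce mod P: 243.1 − 8×29.53 = 6.86 d into the current lunation.
Phase angle: θ = 360°·(6.86 d)/(29.53 d) = 83.6°.
cos 83.6° = 0.111, so f = (1 − 0.111)/2 = 0.445, so 44%.

44%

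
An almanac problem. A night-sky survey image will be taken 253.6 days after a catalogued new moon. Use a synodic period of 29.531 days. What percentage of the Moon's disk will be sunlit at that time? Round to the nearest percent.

Reduce mod P: 253.6 − 8×29.531 = 17.35 d into the current lunation.
Phase angle: θ = 360°·(17.35 d)/(29.531 d) = 211.5°.
cos 211.5° = (-0.852), so f = (1 − (-0.852))/2 = 0.926, so 93%.

93%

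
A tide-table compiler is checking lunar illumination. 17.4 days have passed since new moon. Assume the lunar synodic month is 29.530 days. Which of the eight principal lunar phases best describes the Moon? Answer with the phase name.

θ ≈ 360° × 17.4/29.530 = 212°, which falls in the waning gibbous sector.

waning gibbous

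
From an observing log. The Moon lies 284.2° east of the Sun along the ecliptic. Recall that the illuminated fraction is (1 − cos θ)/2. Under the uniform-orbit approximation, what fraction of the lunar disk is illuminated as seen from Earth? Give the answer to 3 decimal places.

0.377

Half-versine of 284.2°: (1 − 0.245)/2 = 0.377.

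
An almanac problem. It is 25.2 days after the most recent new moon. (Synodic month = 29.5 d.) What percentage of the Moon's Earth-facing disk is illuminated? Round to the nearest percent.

20%

Elongation θ = 360° × 25.2/29.5 ≈ 307.5°.
Illuminated fraction = (1 − cos 307.5°)/2 = (1 − 0.609)/2 ≈ 0.195, so 20%.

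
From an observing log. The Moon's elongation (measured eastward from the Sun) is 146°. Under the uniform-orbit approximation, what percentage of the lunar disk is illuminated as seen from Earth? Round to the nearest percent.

Half-versine of 146°: (1 − (-0.829))/2 = 0.915, i.e. 91%.

91%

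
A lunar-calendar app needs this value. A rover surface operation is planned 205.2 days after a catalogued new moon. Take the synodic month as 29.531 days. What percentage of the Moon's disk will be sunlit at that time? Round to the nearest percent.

Reduce mod P: 205.2 − 6×29.531 = 28.01 d into the current lunation.
The Moon has covered 28.01/29.531 of its cycle, so θ ≈ 360° × 28.01/29.531 = 341.5°.
With cos θ = 0.948, the lit fraction is (1 − 0.948)/2 ≈ 0.026, so 3%.

3%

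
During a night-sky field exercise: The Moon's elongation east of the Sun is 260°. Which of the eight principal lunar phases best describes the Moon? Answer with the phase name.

The last quarter sector spans roughly 248°–292°; 260° falls inside it.

last quarter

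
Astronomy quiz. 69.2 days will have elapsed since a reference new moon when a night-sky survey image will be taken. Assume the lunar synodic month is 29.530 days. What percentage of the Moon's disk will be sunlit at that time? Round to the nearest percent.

69.2 d spans 2 complete synodic months (2 × 29.530 = 59.06 d) plus 10.14 d.
Phase angle: θ = 360°·(10.14 d)/(29.530 d) = 123.6°.
Illuminated fraction = (1 − cos 123.6°)/2 = (1 − (-0.554))/2 ≈ 0.777, so 78%.

78%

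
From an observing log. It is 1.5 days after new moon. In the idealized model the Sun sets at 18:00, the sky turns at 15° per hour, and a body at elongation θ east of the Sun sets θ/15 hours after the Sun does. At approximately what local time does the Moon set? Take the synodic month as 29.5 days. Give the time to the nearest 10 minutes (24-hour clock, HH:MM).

19:10

Elongation θ = 360° × 1.5/29.5 ≈ 18.3°.
At 15° of sky rotation per hour, 18.3° corresponds to a 1.22 h lag.
18:00 + 1.220 h ≈ 19:13 → 19:10 to the nearest ten minutes.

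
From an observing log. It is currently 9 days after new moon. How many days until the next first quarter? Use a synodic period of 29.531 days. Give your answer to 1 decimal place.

27.9 days

First quarter is 0.25 of the way through the cycle: age 0.25 × 29.531 = 7.383 d.
This lunation's first quarter (7.383 d) has passed, so add one period: 36.914 − 9 = 27.914 days.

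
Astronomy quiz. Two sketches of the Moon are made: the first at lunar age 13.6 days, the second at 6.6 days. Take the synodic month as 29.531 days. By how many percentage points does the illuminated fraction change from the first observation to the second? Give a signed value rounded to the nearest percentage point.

-57 pp

θ₁ = 360° × 13.6/29.531 = 165.8°, f₁ = (1 − cos θ₁)/2 = 0.985.
θ₂ = 360° × 6.6/29.531 = 80.5°, f₂ = (1 − cos θ₂)/2 = 0.417.
Change = f₂ − f₁ = -0.568 → -57 percentage points.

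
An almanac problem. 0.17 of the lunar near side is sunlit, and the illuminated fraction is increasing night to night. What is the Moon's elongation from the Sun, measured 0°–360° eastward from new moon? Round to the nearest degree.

From f = (1 − cos θ)/2: cos θ = 1 − 2×0.17 = 0.660; arccos → 48.7°.
Before full moon the principal value applies: θ = 48.7°.

49°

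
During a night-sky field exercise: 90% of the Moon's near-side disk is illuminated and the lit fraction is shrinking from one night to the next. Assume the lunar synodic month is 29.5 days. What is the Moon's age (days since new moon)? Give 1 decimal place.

Invert f = (1 − cos θ)/2 to get cos θ = 1 − 2(0.90) = -0.800, hence θ₀ = arccos -0.800 = 143.1°.
A waning Moon lies in 180°–360°, so θ = 360° − 143.1° = 216.9°.
At 360°/29.5 d per day, 216.9° corresponds to 17.77 days.

17.8 days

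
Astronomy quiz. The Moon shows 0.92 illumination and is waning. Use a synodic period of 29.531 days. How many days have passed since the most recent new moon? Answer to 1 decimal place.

cos θ = 1 − 2f = -0.840, giving a principal value of 147.1°.
Since the Moon is past full (waning), take the reflex angle: θ = 360° − 147.1° = 212.9°.
That fraction of the synodic month is 212.9/360 × 29.531 d ≈ 17.46 d.

17.5 days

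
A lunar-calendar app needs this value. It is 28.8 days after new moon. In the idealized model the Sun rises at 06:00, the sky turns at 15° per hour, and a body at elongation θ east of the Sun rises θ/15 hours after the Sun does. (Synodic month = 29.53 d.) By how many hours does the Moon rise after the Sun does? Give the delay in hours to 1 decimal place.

23.4 h

Elongation θ = 360° × 28.8/29.53 ≈ 351.1°.
Delay after the Sun = 351.1° / (15°/h) ≈ 23.41 h.
So the Moon rises 23.41 h after the Sun.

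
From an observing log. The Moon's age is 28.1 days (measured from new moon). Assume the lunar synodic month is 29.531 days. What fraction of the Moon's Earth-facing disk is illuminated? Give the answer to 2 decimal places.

0.02

Elongation θ = 360° × 28.1/29.531 ≈ 342.6°.
With cos θ = 0.954, the lit fraction is (1 − 0.954)/2 ≈ 0.023.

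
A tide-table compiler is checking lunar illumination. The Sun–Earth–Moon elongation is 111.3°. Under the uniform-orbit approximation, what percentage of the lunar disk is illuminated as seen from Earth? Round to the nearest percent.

68%

Half-versine of 111.3°: (1 − (-0.363))/2 = 0.682, i.e. 68%.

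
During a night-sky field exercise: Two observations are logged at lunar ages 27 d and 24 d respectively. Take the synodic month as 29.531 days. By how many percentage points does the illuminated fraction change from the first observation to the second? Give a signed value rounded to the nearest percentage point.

+24 percentage points

First observation: θ = 360°·27/29.531 = 329.1°, so f = 0.071.
Second observation: θ = 292.6°, f = 0.308.
Δf = 0.308 − 0.071 = +0.237, i.e. +24 pp.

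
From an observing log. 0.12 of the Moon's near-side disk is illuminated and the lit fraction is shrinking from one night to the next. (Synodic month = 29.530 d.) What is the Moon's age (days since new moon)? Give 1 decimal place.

cos θ = 1 − 2f = 0.760, giving a principal value of 40.5°.
Since the Moon is past full (waning), take the reflex angle: θ = 360° − 40.5° = 319.5°.
Age = 29.530 × 319.5°/360° ≈ 26.20 days.

26.2 days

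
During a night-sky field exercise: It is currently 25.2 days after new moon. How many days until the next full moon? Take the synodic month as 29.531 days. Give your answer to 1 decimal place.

Full moon is 0.5 of the way through the cycle: age 0.5 × 29.531 = 14.765 d.
Already past this cycle's full moon; the next is at 14.765 + 29.531 = 44.296 d, so 44.296 − 25.2 = 19.096 days.

19.1 days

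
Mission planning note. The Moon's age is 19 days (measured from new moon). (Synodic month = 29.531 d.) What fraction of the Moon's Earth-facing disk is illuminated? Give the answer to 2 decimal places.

0.81

Elongation θ = 360° × 19/29.531 ≈ 231.6°.
cos 231.6° = (-0.621), so f = (1 − (-0.621))/2 = 0.810.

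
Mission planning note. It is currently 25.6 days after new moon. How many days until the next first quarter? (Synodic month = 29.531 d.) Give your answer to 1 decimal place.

11.3 days

First quarter occurs at elongation 90°, i.e. at age 29.531 × 90/360 = 7.383 d.
Already past this cycle's first quarter; the next is at 7.383 + 29.531 = 36.914 d, so 36.914 − 25.6 = 11.314 days.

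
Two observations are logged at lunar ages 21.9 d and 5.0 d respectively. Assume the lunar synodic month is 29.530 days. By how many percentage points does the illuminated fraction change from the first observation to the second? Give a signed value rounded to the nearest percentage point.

-27 pp

First observation: θ = 360°·21.9/29.530 = 267.0°, so f = 0.526.
Second observation: θ = 61.0°, f = 0.257.
Δf = 0.257 − 0.526 = -0.269, i.e. -27 pp.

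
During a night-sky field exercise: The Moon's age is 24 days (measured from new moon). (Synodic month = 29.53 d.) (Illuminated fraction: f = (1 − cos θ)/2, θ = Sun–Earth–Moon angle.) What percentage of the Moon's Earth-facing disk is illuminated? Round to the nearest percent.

The Moon has covered 24/29.53 of its cycle, so θ ≈ 360° × 24/29.53 = 292.6°.
With cos θ = 0.384, the lit fraction is (1 − 0.384)/2 ≈ 0.308, so 31%.

31%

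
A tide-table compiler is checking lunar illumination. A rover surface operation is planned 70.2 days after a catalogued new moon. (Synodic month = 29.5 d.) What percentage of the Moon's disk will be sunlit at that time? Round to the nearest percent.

86%

70.2 d spans 2 complete synodic months (2 × 29.5 = 59.00 d) plus 11.20 d.
Elongation θ = 360° × 11.20/29.5 ≈ 136.7°.
Illuminated fraction = (1 − cos 136.7°)/2 = (1 − (-0.728))/2 ≈ 0.864, so 86%.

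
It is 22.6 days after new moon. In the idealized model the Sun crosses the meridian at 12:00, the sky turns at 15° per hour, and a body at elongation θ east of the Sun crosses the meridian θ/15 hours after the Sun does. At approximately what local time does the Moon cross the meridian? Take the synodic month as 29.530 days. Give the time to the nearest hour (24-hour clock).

The Moon has covered 22.6/29.530 of its cycle, so θ ≈ 360° × 22.6/29.530 = 275.5°.
The Moon trails the Sun by θ/15 = 275.5/15 ≈ 18.37 hours.
12:00 + 18.37 h ≈ 06:22 → 06:00 to the nearest hour.

06:00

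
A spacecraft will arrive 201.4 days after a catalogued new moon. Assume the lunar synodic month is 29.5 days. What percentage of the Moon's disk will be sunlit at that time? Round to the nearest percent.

27%

201.4 d spans 6 complete synodic months (6 × 29.5 = 177.00 d) plus 24.40 d.
Elongation θ = 360° × 24.40/29.5 ≈ 297.8°.
cos 297.8° = 0.466, so f = (1 − 0.466)/2 = 0.267, so 27%.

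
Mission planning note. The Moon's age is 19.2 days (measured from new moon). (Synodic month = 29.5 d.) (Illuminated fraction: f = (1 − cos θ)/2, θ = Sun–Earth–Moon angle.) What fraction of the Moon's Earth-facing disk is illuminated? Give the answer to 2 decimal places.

0.79

Phase angle: θ = 360°·(19.2 d)/(29.5 d) = 234.3°.
cos 234.3° = (-0.583), so f = (1 − (-0.583))/2 = 0.792.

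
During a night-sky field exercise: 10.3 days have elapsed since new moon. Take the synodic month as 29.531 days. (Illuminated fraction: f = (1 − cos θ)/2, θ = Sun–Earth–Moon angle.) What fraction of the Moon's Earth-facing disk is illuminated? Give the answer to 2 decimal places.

The Moon has covered 10.3/29.531 of its cycle, so θ ≈ 360° × 10.3/29.531 = 125.6°.
Illuminated fraction = (1 − cos 125.6°)/2 = (1 − (-0.582))/2 ≈ 0.791.

0.79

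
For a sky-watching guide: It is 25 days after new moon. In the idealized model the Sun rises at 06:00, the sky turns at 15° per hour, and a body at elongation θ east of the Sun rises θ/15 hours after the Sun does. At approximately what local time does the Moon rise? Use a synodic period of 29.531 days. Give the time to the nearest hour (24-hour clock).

02:00

Phase angle: θ = 360°·(25 d)/(29.531 d) = 304.8°.
The Moon trails the Sun by θ/15 = 304.8/15 ≈ 20.32 hours.
06:00 + 20.32 h ≈ 02:19 → 02:00 to the nearest hour.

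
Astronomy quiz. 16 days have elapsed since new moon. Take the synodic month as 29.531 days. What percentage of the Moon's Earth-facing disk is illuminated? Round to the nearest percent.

The Moon has covered 16/29.531 of its cycle, so θ ≈ 360° × 16/29.531 = 195.0°.
cos 195.0° = (-0.966), so f = (1 − (-0.966))/2 = 0.983, so 98%.

98%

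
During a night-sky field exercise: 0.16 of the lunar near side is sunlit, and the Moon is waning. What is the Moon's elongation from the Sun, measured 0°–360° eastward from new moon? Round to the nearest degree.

313°

From f = (1 − cos θ)/2: cos θ = 1 − 2×0.16 = 0.680; arccos → 47.2°.
Waning ⇒ past full, so θ = 360° − 47.2° = 312.8°.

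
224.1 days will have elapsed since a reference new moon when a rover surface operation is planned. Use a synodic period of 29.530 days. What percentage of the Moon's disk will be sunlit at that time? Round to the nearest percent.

Reduce mod P: 224.1 − 7×29.530 = 17.39 d into the current lunation.
Elongation θ = 360° × 17.39/29.530 ≈ 212.0°.
cos 212.0° = (-0.848), so f = (1 − (-0.848))/2 = 0.924, so 92%.

92%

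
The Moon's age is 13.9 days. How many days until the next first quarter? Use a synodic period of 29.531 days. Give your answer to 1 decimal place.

23.0 days

First quarter occurs at elongation 90°, i.e. at age 29.531 × 90/360 = 7.383 d.
Already past this cycle's first quarter; the next is at 7.383 + 29.531 = 36.914 d, so 36.914 − 13.9 = 23.014 days.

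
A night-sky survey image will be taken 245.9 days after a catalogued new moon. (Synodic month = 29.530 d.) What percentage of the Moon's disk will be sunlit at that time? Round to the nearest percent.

Reduce mod P: 245.9 − 8×29.530 = 9.66 d into the current lunation.
The Moon has covered 9.66/29.530 of its cycle, so θ ≈ 360° × 9.66/29.530 = 117.8°.
cos 117.8° = (-0.466), so f = (1 − (-0.466))/2 = 0.733, so 73%.

73%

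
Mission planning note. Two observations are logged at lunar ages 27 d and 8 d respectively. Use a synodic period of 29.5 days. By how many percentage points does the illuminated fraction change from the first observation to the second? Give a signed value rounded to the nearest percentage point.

+50 percentage points

θ₁ = 360° × 27/29.5 = 329.5°, f₁ = (1 − cos θ₁)/2 = 0.069.
θ₂ = 360° × 8/29.5 = 97.6°, f₂ = (1 − cos θ₂)/2 = 0.566.
Change = f₂ − f₁ = +0.497 → +50 percentage points.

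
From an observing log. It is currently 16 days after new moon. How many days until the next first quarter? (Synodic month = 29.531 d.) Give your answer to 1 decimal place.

20.9 days

First quarter is 0.25 of the way through the cycle: age 0.25 × 29.531 = 7.383 d.
This lunation's first quarter (7.383 d) has passed, so add one period: 36.914 − 16 = 20.914 days.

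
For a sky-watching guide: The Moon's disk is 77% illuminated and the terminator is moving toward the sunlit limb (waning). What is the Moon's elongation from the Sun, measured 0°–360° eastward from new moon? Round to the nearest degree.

cos θ = 1 − 2f = -0.540, giving a principal value of 122.7°.
Waning ⇒ past full, so θ = 360° − 122.7° = 237.3°.

237°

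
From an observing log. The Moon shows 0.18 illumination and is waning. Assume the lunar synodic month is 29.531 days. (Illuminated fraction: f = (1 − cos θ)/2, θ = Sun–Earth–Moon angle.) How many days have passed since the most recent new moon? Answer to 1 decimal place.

Invert f = (1 − cos θ)/2 to get cos θ = 1 − 2(0.18) = 0.640, hence θ₀ = arccos 0.640 = 50.2°.
Waning ⇒ past full, so θ = 360° − 50.2° = 309.8°.
At 360°/29.531 d per day, 309.8° corresponds to 25.41 days.

25.4 days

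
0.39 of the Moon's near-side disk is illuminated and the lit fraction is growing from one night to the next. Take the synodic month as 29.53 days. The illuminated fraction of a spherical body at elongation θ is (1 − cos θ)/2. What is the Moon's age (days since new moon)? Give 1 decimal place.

6.3 days

cos θ = 1 − 2f = 0.220, giving a principal value of 77.3°.
Before full moon the principal value applies: θ = 77.3°.
At 360°/29.53 d per day, 77.3° corresponds to 6.34 days.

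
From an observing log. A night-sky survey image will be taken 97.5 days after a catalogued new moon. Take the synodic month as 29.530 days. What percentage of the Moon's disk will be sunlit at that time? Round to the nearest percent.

66%

97.5 d spans 3 complete synodic months (3 × 29.530 = 88.59 d) plus 8.91 d.
Phase angle: θ = 360°·(8.91 d)/(29.530 d) = 108.6°.
Illuminated fraction = (1 − cos 108.6°)/2 = (1 − (-0.319))/2 ≈ 0.660, so 66%.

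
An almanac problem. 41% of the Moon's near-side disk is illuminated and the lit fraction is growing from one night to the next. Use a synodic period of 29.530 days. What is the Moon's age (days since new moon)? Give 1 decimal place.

From f = (1 − cos θ)/2: cos θ = 1 − 2×0.41 = 0.180; arccos → 79.6°.
Waxing ⇒ before full, so θ = 79.6°.
Age = 29.530 × 79.6°/360° ≈ 6.53 days.

6.5 days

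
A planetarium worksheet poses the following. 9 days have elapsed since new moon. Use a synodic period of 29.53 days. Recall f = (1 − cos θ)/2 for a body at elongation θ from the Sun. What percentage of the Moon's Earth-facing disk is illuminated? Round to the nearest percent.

The Moon has covered 9/29.53 of its cycle, so θ ≈ 360° × 9/29.53 = 109.7°.
Illuminated fraction = (1 − cos 109.7°)/2 = (1 − (-0.337))/2 ≈ 0.669, so 67%.

67%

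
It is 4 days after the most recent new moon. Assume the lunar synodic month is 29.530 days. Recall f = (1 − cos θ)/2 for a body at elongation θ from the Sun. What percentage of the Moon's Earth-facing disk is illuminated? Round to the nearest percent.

The Moon has covered 4/29.530 of its cycle, so θ ≈ 360° × 4/29.530 = 48.8°.
With cos θ = 0.659, the lit fraction is (1 − 0.659)/2 ≈ 0.170, so 17%.

17%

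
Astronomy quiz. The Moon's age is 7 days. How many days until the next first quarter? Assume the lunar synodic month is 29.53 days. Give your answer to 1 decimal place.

First quarter is 0.25 of the way through the cycle: age 0.25 × 29.53 = 7.383 d.
That is 7.383 − 7 = 0.383 days ahead.

0.4 days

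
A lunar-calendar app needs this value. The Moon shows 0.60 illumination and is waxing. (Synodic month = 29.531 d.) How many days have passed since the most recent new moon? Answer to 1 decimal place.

8.3 days

cos θ = 1 − 2f = -0.200, giving a principal value of 101.5°.
Before full moon the principal value applies: θ = 101.5°.
At 360°/29.531 d per day, 101.5° corresponds to 8.33 days.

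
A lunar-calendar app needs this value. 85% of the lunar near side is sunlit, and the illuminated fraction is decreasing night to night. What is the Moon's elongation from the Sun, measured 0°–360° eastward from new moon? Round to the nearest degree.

From f = (1 − cos θ)/2: cos θ = 1 − 2×0.85 = -0.700; arccos → 134.4°.
A waning Moon lies in 180°–360°, so θ = 360° − 134.4° = 225.6°.

226°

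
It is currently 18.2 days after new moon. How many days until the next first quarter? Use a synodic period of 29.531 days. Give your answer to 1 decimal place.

First quarter occurs at elongation 90°, i.e. at age 29.531 × 90/360 = 7.383 d.
This lunation's first quarter (7.383 d) has passed, so add one period: 36.914 − 18.2 = 18.714 days.

18.7 days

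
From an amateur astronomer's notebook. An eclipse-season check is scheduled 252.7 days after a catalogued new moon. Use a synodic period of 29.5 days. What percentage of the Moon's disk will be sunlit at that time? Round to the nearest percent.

96%

252.7/29.5 = 8.566 lunations, so 8 complete cycles and 16.70 d into the next.
Phase angle: θ = 360°·(16.70 d)/(29.5 d) = 203.8°.
cos 203.8° = (-0.915), so f = (1 − (-0.915))/2 = 0.957, so 96%.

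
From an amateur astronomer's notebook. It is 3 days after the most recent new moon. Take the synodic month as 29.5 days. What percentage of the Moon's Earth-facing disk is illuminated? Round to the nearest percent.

10%

Elongation θ = 360° × 3/29.5 ≈ 36.6°.
Illuminated fraction = (1 − cos 36.6°)/2 = (1 − 0.803)/2 ≈ 0.099, so 10%.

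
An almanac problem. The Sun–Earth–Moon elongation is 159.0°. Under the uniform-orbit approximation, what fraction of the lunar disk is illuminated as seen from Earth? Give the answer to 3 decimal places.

0.967

Half-versine of 159.0°: (1 − (-0.934))/2 = 0.967.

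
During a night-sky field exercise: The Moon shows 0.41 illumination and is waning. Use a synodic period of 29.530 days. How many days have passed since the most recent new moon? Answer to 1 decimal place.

cos θ = 1 − 2f = 0.180, giving a principal value of 79.6°.
Since the Moon is past full (waning), take the reflex angle: θ = 360° − 79.6° = 280.4°.
At 360°/29.530 d per day, 280.4° corresponds to 23.00 days.

23.0 days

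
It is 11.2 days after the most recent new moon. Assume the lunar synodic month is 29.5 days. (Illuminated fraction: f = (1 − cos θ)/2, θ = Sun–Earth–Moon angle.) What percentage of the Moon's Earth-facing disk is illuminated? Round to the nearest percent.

The Moon has covered 11.2/29.5 of its cycle, so θ ≈ 360° × 11.2/29.5 = 136.7°.
With cos θ = (-0.728), the lit fraction is (1 − (-0.728))/2 ≈ 0.864, so 86%.

86%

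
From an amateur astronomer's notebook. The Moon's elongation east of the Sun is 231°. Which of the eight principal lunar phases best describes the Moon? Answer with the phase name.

231° lies in the waning gibbous sector of the 8-phase cycle.

waning gibbous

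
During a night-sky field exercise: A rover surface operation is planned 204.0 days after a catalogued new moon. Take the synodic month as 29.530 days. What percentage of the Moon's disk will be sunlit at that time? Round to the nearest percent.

8%

Reduce mod P: 204.0 − 6×29.530 = 26.82 d into the current lunation.
The Moon has covered 26.82/29.530 of its cycle, so θ ≈ 360° × 26.82/29.530 = 327.0°.
With cos θ = 0.838, the lit fraction is (1 − 0.838)/2 ≈ 0.081, so 8%.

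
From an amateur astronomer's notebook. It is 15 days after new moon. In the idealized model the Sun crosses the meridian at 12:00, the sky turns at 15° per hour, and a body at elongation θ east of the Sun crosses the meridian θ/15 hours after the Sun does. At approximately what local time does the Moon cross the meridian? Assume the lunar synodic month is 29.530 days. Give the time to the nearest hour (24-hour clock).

Elongation θ = 360° × 15/29.530 ≈ 182.9°.
The Moon trails the Sun by θ/15 = 182.9/15 ≈ 12.19 hours.
12:00 + 12.19 h ≈ 00:11 → 00:00 to the nearest hour.

00:00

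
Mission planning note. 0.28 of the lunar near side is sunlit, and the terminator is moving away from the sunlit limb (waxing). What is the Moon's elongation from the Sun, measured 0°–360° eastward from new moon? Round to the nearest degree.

64°

cos θ = 1 − 2f = 0.440, giving a principal value of 63.9°.
The Moon is waxing (0°–180°), so θ = 63.9° directly.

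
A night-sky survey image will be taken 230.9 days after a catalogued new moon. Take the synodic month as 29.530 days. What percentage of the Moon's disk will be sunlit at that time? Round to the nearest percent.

230.9 d spans 7 complete synodic months (7 × 29.530 = 206.71 d) plus 24.19 d.
Elongation θ = 360° × 24.19/29.530 ≈ 294.9°.
cos 294.9° = 0.421, so f = (1 − 0.421)/2 = 0.289, so 29%.

29%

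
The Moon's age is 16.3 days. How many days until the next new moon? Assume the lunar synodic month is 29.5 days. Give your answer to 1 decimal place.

The next new moon completes the synodic month: 29.5 − 16.3 = 13.200 days.

13.2 days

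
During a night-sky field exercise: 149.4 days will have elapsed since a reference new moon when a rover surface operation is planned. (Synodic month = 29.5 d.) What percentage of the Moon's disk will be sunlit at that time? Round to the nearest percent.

4%

149.4 d spans 5 complete synodic months (5 × 29.5 = 147.50 d) plus 1.90 d.
Phase angle: θ = 360°·(1.90 d)/(29.5 d) = 23.2°.
With cos θ = 0.919, the lit fraction is (1 − 0.919)/2 ≈ 0.040, so 4%.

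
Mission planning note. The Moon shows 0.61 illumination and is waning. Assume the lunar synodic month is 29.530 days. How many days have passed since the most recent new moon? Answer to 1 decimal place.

21.1 days

cos θ = 1 − 2f = -0.220, giving a principal value of 102.7°.
Since the Moon is past full (waning), take the reflex angle: θ = 360° − 102.7° = 257.3°.
Age = 29.530 × 257.3°/360° ≈ 21.11 days.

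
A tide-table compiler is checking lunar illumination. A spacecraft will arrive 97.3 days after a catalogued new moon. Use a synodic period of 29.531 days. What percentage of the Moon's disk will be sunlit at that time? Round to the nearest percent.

64%

Reduce mod P: 97.3 − 3×29.531 = 8.71 d into the current lunation.
Phase angle: θ = 360°·(8.71 d)/(29.531 d) = 106.1°.
cos 106.1° = (-0.278), so f = (1 − (-0.278))/2 = 0.639, so 64%.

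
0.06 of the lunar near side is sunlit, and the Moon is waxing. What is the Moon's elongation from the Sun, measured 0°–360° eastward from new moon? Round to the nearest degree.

28°

Invert f = (1 − cos θ)/2 to get cos θ = 1 − 2(0.06) = 0.880, hence θ₀ = arccos 0.880 = 28.4°.
Before full moon the principal value applies: θ = 28.4°.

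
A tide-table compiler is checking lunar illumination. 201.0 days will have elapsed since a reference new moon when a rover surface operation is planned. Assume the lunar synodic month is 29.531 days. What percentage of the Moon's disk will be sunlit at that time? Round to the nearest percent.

201.0 d spans 6 complete synodic months (6 × 29.531 = 177.19 d) plus 23.81 d.
The Moon has covered 23.81/29.531 of its cycle, so θ ≈ 360° × 23.81/29.531 = 290.3°.
With cos θ = 0.347, the lit fraction is (1 − 0.347)/2 ≈ 0.326, so 33%.

33%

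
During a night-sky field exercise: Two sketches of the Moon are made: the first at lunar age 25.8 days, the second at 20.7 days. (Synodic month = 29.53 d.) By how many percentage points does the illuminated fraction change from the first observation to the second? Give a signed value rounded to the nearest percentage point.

θ₁ = 360° × 25.8/29.53 = 314.5°, f₁ = (1 − cos θ₁)/2 = 0.149.
θ₂ = 360° × 20.7/29.53 = 252.4°, f₂ = (1 − cos θ₂)/2 = 0.652.
Change = f₂ − f₁ = +0.502 → +50 percentage points.

+50 percentage points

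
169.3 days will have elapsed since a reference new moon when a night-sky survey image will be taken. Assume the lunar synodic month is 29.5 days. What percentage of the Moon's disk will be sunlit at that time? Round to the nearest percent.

53%

169.3/29.5 = 5.739 lunations, so 5 complete cycles and 21.80 d into the next.
Elongation θ = 360° × 21.80/29.5 ≈ 266.0°.
With cos θ = (-0.069), the lit fraction is (1 − (-0.069))/2 ≈ 0.535, so 53%.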